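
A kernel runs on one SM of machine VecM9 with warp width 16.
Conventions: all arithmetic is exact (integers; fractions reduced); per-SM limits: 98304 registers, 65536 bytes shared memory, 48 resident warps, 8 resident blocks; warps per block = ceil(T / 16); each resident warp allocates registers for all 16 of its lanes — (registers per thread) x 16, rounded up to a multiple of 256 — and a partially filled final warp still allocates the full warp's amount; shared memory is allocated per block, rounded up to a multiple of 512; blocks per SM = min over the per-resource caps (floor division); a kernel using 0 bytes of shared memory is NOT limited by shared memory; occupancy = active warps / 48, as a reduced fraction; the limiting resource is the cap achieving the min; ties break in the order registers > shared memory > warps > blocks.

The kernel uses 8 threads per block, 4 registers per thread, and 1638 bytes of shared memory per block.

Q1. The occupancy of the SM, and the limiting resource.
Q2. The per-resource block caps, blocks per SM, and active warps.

Answer: occupancy 1/6, limited by blocks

registers: 384 blocks
shared memory: 32 blocks
warps: 48 blocks
blocks: 8 blocks

Answer: 8 blocks, 8 active warps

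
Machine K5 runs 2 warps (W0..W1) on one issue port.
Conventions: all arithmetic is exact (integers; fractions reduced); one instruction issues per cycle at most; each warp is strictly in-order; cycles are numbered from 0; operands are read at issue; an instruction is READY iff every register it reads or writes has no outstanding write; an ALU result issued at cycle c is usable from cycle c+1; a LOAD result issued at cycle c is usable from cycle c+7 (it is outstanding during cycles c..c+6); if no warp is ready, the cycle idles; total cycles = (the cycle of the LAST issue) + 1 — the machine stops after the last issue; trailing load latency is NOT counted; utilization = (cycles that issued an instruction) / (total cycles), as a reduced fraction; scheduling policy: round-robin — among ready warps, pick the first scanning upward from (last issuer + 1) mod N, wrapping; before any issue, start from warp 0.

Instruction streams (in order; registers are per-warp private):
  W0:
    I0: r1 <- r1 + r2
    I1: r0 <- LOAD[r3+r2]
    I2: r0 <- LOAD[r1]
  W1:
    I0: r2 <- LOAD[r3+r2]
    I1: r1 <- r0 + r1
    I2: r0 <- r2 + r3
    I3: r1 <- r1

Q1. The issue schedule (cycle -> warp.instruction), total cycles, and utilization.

cycle 0: W0.I0
cycle 1: W1.I0
cycle 2: W0.I1
cycle 3: W1.I1
cycle 4: idle
cycle 5: idle
cycle 6: idle
cycle 7: idle
cycle 8: W1.I2
cycle 9: W0.I2
cycle 10: W1.I3

Answer: 11 cycles, utilization 7/11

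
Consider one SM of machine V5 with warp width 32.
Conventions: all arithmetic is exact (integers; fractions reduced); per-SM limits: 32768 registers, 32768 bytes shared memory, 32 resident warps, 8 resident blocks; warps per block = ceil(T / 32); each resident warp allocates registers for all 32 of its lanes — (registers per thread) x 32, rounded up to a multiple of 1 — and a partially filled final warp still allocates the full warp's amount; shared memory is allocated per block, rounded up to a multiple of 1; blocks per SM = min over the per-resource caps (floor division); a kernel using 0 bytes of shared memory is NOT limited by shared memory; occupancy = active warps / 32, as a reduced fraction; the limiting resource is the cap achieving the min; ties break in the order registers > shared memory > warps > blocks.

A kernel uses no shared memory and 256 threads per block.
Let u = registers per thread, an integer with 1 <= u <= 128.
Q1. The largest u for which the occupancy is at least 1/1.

Answer: u = 32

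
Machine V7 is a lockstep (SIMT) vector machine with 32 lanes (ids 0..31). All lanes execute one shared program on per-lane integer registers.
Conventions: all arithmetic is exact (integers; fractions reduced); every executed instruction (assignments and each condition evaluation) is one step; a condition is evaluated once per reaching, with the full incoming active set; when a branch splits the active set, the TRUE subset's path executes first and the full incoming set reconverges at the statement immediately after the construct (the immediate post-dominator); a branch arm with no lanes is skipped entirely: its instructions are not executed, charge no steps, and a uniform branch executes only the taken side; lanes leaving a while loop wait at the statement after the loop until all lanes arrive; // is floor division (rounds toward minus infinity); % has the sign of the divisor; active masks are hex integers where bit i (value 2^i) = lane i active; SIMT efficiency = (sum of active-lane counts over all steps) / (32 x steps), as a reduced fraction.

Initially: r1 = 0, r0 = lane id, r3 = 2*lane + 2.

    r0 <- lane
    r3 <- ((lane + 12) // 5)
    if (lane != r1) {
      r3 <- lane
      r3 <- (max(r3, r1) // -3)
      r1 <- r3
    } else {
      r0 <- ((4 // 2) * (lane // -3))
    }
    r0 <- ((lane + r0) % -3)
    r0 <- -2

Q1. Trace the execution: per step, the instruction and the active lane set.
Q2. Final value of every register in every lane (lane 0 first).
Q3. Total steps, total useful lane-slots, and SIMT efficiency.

step 0: r0 <- lane                   0xffffffff
step 1: r3 <- ((lane + 12) // 5)     0xffffffff
step 2: eval (lane != r1)            0xffffffff
step 3: r3 <- lane                   0xfffffffe
step 4: r3 <- (max(r3, r1) // -3)    0xfffffffe
step 5: r1 <- r3                     0xfffffffe
step 6: r0 <- ((4 // 2) * (lane // -3)) 0x00000001
step 7: r0 <- ((lane + r0) % -3)     0xffffffff
step 8: r0 <- -2                     0xffffffff

Answer: 9 steps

r1: 0,-1,-1,-1,-2,-2,-2,-3,-3,-3,-4,-4,-4,-5,-5,-5,-6,-6,-6,-7,-7,-7,-8,-8,-8,-9,-9,-9,-10,-10,-10,-11
r0: -2,-2,-2,-2,-2,-2,-2,-2,-2,-2,-2,-2,-2,-2,-2,-2,-2,-2,-2,-2,-2,-2,-2,-2,-2,-2,-2,-2,-2,-2,-2,-2
r3: 2,-1,-1,-1,-2,-2,-2,-3,-3,-3,-4,-4,-4,-5,-5,-5,-6,-6,-6,-7,-7,-7,-8,-8,-8,-9,-9,-9,-10,-10,-10,-11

steps = 9; useful = 254; efficiency = 254/288 = 127/144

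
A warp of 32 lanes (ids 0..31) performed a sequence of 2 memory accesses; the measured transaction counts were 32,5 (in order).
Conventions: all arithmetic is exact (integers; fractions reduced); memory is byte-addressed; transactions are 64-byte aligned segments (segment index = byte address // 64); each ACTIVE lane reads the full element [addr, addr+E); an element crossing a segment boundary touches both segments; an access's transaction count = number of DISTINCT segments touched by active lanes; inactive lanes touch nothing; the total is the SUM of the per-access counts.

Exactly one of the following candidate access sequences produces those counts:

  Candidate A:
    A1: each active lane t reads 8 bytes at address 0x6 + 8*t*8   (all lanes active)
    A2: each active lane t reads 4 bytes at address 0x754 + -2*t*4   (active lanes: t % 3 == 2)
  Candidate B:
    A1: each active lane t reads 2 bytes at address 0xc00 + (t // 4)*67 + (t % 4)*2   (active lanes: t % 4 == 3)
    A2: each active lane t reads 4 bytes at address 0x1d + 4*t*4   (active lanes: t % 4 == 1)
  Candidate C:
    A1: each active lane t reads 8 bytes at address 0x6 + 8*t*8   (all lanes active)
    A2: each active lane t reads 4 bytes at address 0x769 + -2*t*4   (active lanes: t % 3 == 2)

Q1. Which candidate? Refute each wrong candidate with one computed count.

B: A1 gives 8 transactions, not 32
C: A2 gives 4 transactions, not 5
A: all counts match (32,5)

Answer: A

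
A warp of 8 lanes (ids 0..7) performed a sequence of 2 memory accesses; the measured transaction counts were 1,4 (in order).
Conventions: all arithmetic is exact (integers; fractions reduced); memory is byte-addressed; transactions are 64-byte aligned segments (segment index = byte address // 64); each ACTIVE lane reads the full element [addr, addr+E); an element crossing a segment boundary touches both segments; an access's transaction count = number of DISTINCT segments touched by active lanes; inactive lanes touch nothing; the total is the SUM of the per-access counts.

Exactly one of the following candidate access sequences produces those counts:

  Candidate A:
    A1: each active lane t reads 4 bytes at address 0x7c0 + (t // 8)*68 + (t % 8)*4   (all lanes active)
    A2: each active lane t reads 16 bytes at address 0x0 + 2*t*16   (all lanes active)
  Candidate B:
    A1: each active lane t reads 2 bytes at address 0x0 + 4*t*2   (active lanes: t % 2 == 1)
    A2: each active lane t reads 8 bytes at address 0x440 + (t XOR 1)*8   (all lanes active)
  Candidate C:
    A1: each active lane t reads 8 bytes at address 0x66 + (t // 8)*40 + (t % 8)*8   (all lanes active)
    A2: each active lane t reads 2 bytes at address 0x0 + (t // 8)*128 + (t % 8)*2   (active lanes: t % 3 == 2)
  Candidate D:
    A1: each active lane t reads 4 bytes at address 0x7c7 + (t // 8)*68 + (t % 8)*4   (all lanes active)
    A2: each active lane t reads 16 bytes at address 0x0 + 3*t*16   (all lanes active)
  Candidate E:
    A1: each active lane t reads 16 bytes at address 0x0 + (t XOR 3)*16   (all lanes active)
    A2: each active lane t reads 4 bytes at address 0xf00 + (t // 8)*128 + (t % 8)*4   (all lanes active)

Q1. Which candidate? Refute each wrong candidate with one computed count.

B: A2 gives 1 transaction, not 4
C: A1 gives 2 transactions, not 1
D: A2 gives 6 transactions, not 4
E: A1 gives 2 transactions, not 1
A: all counts match (1,4)

Answer: A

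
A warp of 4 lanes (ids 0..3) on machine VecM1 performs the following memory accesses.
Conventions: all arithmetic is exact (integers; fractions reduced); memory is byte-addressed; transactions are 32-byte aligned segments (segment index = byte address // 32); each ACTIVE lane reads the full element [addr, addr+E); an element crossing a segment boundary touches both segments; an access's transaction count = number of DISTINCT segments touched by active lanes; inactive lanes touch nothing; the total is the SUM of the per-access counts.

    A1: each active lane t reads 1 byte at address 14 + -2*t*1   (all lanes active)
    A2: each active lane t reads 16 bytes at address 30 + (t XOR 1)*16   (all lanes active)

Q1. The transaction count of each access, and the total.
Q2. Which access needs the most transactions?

A1: 1 transaction
A2: 3 transactions

Answer: 1,3; total 4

Answer: A2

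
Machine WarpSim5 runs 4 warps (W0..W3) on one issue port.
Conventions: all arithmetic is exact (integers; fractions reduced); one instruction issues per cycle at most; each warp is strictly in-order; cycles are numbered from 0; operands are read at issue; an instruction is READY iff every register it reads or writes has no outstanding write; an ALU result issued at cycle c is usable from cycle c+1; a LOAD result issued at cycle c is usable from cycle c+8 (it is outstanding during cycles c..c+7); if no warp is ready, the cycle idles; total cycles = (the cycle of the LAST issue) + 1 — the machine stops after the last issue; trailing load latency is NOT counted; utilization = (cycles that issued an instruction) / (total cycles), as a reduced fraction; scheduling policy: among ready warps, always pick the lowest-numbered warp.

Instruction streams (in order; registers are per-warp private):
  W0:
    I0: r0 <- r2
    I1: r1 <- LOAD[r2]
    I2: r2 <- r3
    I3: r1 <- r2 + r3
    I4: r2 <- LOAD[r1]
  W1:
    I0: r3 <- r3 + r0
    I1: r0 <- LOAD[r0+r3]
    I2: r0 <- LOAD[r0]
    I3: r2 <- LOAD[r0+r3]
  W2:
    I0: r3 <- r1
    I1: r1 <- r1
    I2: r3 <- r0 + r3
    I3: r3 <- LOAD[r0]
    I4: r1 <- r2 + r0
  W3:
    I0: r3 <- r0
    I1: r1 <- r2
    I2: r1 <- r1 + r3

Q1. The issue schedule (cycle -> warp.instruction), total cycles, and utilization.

cycle 0: W0.I0
cycle 1: W0.I1
cycle 2: W0.I2
cycle 3: W1.I0
cycle 4: W1.I1
cycle 5: W2.I0
cycle 6: W2.I1
cycle 7: W2.I2
cycle 8: W2.I3
cycle 9: W0.I3
cycle 10: W0.I4
cycle 11: W2.I4
cycle 12: W1.I2
cycle 13: W3.I0
cycle 14: W3.I1
cycle 15: W3.I2
cycle 16: idle
cycle 17: idle
cycle 18: idle
cycle 19: idle
cycle 20: W1.I3

Answer: 21 cycles, utilization 17/21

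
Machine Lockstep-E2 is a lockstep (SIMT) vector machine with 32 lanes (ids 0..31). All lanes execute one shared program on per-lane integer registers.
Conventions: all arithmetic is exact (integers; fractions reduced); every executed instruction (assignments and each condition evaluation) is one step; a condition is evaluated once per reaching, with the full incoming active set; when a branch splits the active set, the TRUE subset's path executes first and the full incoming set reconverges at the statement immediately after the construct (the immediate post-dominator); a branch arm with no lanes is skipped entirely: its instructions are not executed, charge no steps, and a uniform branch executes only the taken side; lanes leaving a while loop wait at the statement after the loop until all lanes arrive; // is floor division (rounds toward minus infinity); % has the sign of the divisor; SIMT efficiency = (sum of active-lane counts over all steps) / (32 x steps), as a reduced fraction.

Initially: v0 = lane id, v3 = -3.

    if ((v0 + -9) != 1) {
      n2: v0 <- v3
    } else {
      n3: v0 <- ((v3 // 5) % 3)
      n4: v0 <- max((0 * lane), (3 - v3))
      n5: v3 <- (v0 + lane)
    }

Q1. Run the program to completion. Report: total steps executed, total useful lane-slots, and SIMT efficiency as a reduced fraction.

Answer: 5 steps, 66 useful, 33/80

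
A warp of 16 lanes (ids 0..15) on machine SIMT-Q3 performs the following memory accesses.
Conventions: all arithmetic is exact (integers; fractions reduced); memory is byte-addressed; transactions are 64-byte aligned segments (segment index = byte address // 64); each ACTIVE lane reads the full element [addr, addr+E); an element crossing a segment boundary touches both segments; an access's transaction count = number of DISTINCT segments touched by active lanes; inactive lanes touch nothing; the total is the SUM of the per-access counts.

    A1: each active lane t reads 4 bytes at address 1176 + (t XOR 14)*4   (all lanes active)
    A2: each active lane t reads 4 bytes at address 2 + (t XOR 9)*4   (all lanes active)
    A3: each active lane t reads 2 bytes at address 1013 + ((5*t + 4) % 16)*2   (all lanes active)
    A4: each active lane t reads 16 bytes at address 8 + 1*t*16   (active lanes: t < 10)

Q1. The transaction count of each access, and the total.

A1: 2 transactions
A2: 2 transactions
A3: 2 transactions
A4: 3 transactions

Answer: 2,2,2,3; total 9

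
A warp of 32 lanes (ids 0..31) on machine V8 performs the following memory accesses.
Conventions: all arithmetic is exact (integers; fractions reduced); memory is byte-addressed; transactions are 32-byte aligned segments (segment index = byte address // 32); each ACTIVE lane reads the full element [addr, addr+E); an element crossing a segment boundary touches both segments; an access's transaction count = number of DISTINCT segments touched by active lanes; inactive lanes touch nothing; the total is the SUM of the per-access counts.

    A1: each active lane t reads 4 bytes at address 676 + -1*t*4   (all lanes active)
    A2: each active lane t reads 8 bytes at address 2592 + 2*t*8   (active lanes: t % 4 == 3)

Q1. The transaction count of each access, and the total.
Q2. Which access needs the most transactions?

A1: 5 transactions
A2: 8 transactions

Answer: 5,8; total 13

Answer: A2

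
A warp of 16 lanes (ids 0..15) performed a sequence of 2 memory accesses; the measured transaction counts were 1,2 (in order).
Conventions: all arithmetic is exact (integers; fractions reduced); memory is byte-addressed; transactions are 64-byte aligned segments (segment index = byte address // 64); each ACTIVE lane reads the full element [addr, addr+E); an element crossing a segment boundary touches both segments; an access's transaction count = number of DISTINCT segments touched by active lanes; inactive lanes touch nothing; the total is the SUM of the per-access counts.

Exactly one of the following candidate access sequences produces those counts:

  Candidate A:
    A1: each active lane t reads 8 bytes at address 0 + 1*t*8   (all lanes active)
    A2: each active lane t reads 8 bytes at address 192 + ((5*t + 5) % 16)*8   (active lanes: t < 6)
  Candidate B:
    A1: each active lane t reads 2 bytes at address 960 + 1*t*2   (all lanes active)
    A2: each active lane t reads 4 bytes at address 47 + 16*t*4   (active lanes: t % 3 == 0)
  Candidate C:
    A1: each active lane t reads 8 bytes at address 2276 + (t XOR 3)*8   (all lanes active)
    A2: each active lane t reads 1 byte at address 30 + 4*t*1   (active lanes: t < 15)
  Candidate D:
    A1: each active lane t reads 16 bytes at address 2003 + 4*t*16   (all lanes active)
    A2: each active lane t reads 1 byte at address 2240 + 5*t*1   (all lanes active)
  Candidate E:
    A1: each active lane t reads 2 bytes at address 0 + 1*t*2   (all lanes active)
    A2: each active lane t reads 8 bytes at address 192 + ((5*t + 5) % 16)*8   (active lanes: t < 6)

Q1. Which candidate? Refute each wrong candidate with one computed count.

A: A1 gives 2 transactions, not 1
B: A2 gives 6 transactions, not 2
C: A1 gives 3 transactions, not 1
D: A1 gives 16 transactions, not 1
E: all counts match (1,2)

Answer: E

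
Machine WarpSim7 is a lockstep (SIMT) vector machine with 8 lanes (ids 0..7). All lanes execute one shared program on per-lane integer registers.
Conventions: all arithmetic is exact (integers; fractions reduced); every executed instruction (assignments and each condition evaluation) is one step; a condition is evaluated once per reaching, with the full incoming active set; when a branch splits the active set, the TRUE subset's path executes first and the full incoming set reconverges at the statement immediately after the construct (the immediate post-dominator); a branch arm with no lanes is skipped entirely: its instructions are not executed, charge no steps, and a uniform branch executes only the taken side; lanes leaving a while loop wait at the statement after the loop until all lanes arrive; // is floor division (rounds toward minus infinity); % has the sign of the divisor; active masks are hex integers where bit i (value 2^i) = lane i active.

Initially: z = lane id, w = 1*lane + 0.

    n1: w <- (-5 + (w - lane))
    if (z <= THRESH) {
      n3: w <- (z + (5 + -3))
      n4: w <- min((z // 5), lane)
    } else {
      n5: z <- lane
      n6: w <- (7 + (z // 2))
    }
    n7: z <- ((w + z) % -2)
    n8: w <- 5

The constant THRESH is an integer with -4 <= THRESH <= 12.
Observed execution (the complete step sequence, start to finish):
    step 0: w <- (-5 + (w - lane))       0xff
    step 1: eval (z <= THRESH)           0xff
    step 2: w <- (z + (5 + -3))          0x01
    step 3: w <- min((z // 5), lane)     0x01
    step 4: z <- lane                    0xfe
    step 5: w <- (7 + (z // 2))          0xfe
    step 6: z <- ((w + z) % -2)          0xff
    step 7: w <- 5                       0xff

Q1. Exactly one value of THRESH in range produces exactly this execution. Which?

Answer: THRESH = 0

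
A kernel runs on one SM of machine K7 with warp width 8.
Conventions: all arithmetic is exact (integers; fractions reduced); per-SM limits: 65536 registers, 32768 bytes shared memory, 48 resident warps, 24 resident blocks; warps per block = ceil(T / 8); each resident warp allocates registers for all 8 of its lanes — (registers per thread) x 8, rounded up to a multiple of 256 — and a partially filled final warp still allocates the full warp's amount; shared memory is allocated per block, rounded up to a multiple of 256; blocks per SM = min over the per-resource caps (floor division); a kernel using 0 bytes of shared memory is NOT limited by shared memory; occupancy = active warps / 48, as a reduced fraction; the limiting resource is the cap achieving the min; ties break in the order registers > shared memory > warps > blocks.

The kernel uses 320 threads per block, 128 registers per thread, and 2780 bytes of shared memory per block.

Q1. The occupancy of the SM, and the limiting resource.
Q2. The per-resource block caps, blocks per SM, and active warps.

Answer: occupancy 5/6, limited by registers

registers: 1 block
shared memory: 11 blocks
warps: 1 block
blocks: 24 blocks

Answer: 1 block, 40 active warps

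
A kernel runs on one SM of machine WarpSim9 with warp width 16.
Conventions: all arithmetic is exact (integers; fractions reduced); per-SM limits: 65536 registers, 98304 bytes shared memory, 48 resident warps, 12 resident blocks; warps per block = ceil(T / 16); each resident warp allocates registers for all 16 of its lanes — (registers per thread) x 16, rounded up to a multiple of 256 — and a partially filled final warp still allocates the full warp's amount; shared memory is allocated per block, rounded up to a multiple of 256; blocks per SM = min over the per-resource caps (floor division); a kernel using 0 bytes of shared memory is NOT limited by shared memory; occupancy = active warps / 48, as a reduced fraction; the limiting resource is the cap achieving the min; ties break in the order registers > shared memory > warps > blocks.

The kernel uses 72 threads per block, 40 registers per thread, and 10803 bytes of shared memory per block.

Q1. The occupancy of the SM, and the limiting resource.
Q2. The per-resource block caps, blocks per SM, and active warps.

Answer: occupancy 5/6, limited by shared memory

registers: 17 blocks
shared memory: 8 blocks
warps: 9 blocks
blocks: 12 blocks

Answer: 8 blocks, 40 active warps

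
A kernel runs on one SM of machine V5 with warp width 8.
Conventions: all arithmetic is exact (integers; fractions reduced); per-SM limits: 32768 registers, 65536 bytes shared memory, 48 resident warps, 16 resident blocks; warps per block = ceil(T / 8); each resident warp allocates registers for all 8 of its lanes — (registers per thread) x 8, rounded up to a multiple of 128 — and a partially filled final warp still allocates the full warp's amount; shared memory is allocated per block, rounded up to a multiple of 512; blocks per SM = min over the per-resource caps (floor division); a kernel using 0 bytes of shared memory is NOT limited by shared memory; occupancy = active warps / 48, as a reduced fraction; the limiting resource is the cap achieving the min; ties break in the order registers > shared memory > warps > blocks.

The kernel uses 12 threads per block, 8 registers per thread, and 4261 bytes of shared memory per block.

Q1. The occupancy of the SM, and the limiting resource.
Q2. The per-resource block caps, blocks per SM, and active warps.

Answer: occupancy 7/12, limited by shared memory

registers: 128 blocks
shared memory: 14 blocks
warps: 24 blocks
blocks: 16 blocks

Answer: 14 blocks, 28 active warps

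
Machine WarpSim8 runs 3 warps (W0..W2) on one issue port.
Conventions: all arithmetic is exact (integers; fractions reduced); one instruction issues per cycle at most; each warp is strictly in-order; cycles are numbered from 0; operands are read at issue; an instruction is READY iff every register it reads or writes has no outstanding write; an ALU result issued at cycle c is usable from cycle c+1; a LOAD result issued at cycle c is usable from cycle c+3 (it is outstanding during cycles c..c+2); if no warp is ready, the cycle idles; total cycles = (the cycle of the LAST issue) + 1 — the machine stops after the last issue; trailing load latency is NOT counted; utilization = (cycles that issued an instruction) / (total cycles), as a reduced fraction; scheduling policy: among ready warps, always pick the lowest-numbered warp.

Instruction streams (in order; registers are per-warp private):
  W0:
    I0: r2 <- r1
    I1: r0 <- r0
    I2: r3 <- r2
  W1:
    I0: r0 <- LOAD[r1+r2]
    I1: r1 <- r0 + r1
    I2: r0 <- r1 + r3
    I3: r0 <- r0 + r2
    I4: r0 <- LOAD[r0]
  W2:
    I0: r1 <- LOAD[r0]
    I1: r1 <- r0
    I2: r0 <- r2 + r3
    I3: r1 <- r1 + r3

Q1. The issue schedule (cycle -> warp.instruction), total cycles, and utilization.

cycle 0: W0.I0
cycle 1: W0.I1
cycle 2: W0.I2
cycle 3: W1.I0
cycle 4: W2.I0
cycle 5: idle
cycle 6: W1.I1
cycle 7: W1.I2
cycle 8: W1.I3
cycle 9: W1.I4
cycle 10: W2.I1
cycle 11: W2.I2
cycle 12: W2.I3

Answer: 13 cycles, utilization 12/13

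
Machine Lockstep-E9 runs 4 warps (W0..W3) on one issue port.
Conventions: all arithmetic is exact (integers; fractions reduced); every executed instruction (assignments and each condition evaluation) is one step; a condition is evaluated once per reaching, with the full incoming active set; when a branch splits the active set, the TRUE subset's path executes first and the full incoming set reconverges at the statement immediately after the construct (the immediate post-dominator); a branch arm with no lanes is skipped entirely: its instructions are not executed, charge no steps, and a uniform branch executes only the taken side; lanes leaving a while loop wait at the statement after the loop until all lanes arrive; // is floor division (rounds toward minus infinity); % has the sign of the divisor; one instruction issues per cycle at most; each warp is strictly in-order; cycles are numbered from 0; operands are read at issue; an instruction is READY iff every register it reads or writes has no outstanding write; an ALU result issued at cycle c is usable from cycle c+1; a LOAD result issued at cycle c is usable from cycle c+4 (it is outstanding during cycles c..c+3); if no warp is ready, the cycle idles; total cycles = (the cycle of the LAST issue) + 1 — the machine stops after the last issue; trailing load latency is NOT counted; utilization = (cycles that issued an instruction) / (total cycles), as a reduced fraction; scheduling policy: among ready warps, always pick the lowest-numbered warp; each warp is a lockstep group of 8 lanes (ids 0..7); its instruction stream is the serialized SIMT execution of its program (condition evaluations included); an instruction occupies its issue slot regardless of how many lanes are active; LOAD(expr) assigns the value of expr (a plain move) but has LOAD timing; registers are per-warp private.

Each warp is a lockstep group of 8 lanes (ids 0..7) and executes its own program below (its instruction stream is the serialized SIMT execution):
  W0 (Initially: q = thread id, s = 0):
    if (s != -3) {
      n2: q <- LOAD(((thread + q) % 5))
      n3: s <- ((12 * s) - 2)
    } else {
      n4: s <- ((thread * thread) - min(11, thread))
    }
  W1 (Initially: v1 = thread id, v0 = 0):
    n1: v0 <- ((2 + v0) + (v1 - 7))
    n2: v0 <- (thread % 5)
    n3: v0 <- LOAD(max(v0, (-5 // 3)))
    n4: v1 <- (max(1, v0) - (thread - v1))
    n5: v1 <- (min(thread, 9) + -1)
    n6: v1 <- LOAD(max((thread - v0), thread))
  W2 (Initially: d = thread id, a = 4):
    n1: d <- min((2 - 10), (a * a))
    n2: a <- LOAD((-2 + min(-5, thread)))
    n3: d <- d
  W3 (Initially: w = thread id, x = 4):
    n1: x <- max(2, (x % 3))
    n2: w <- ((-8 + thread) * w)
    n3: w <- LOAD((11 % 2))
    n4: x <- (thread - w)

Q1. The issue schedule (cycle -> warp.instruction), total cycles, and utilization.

cycle 0: W0.I0
cycle 1: W0.I1
cycle 2: W0.I2
cycle 3: W1.I0
cycle 4: W1.I1
cycle 5: W1.I2
cycle 6: W2.I0
cycle 7: W2.I1
cycle 8: W2.I2
cycle 9: W1.I3
cycle 10: W1.I4
cycle 11: W1.I5
cycle 12: W3.I0
cycle 13: W3.I1
cycle 14: W3.I2
cycle 15: idle
cycle 16: idle
cycle 17: idle
cycle 18: W3.I3

Answer: 19 cycles, utilization 16/19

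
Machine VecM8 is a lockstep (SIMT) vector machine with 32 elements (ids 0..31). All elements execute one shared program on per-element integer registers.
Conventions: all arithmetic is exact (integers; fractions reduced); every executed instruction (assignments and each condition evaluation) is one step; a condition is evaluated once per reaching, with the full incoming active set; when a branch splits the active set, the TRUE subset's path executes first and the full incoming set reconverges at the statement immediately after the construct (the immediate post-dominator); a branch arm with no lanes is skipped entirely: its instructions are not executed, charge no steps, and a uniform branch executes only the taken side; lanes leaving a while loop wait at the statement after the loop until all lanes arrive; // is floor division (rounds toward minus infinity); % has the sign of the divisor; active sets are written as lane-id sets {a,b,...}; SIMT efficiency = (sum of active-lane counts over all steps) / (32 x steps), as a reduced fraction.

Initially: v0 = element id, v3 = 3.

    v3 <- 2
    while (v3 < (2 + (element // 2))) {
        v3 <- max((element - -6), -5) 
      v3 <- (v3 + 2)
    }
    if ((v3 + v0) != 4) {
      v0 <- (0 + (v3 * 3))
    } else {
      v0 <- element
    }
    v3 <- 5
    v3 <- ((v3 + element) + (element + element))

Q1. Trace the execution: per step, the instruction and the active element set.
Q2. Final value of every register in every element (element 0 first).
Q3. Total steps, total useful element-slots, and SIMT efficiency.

step 0: v3 <- 2                      {0,1,2,3,4,5,6,7,8,9,10,11,12,13,14,15,16,17,18,19,20,21,22,23,24,25,26,27,28,29,30,31}
step 1: eval (v3 < (2 + (element // 2))) {0,1,2,3,4,5,6,7,8,9,10,11,12,13,14,15,16,17,18,19,20,21,22,23,24,25,26,27,28,29,30,31}
step 2: v3 <- max((element - -6), -5) {2,3,4,5,6,7,8,9,10,11,12,13,14,15,16,17,18,19,20,21,22,23,24,25,26,27,28,29,30,31}
step 3: v3 <- (v3 + 2)               {2,3,4,5,6,7,8,9,10,11,12,13,14,15,16,17,18,19,20,21,22,23,24,25,26,27,28,29,30,31}
step 4: eval (v3 < (2 + (element // 2))) {2,3,4,5,6,7,8,9,10,11,12,13,14,15,16,17,18,19,20,21,22,23,24,25,26,27,28,29,30,31}
step 5: eval ((v3 + v0) != 4)        {0,1,2,3,4,5,6,7,8,9,10,11,12,13,14,15,16,17,18,19,20,21,22,23,24,25,26,27,28,29,30,31}
step 6: v0 <- (0 + (v3 * 3))         {0,1,2,3,4,5,6,7,8,9,10,11,12,13,14,15,16,17,18,19,20,21,22,23,24,25,26,27,28,29,30,31}
step 7: v3 <- 5                      {0,1,2,3,4,5,6,7,8,9,10,11,12,13,14,15,16,17,18,19,20,21,22,23,24,25,26,27,28,29,30,31}
step 8: v3 <- ((v3 + element) + (element + element)) {0,1,2,3,4,5,6,7,8,9,10,11,12,13,14,15,16,17,18,19,20,21,22,23,24,25,26,27,28,29,30,31}

Answer: 9 steps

v0: 6,6,30,33,36,39,42,45,48,51,54,57,60,63,66,69,72,75,78,81,84,87,90,93,96,99,102,105,108,111,114,117
v3: 5,8,11,14,17,20,23,26,29,32,35,38,41,44,47,50,53,56,59,62,65,68,71,74,77,80,83,86,89,92,95,98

steps = 9; useful = 282; efficiency = 282/288 = 47/48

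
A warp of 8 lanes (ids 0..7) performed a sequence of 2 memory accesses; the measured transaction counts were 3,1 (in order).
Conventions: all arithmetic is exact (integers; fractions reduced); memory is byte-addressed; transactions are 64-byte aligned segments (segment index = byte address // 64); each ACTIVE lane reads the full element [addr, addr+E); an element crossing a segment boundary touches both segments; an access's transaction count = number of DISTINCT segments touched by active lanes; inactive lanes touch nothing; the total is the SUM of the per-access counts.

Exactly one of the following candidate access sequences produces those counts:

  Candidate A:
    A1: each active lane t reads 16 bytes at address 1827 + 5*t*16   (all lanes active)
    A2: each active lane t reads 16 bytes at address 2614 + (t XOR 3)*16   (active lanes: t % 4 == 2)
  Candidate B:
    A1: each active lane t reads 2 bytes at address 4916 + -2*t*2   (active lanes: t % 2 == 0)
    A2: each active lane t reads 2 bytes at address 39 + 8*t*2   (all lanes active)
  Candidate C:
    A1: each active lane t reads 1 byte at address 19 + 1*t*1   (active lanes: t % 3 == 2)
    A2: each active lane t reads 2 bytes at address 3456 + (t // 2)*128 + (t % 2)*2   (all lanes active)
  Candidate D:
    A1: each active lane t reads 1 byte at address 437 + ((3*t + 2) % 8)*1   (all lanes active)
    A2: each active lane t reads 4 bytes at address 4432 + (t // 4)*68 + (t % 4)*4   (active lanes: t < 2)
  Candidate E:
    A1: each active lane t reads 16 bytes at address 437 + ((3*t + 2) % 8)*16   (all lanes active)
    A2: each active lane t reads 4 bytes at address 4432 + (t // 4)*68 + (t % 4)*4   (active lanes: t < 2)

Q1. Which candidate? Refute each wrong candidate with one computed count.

A: A1 gives 10 transactions, not 3
B: A1 gives 1 transaction, not 3
C: A1 gives 1 transaction, not 3
D: A1 gives 1 transaction, not 3
E: all counts match (3,1)

Answer: E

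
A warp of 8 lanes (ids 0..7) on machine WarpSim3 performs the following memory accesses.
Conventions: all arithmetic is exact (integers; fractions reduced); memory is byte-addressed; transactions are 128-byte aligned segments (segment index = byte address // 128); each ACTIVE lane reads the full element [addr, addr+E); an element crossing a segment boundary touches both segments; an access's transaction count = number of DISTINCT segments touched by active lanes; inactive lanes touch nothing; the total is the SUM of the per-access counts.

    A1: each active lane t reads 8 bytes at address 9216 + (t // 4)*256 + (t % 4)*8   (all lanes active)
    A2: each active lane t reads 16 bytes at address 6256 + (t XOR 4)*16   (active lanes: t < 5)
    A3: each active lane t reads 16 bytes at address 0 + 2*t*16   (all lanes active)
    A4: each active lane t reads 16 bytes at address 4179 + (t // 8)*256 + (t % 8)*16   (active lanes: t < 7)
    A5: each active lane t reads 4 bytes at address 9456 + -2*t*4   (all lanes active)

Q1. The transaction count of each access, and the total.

A1: 2 transactions
A2: 2 transactions
A3: 2 transactions
A4: 2 transactions
A5: 1 transaction

Answer: 2,2,2,2,1; total 9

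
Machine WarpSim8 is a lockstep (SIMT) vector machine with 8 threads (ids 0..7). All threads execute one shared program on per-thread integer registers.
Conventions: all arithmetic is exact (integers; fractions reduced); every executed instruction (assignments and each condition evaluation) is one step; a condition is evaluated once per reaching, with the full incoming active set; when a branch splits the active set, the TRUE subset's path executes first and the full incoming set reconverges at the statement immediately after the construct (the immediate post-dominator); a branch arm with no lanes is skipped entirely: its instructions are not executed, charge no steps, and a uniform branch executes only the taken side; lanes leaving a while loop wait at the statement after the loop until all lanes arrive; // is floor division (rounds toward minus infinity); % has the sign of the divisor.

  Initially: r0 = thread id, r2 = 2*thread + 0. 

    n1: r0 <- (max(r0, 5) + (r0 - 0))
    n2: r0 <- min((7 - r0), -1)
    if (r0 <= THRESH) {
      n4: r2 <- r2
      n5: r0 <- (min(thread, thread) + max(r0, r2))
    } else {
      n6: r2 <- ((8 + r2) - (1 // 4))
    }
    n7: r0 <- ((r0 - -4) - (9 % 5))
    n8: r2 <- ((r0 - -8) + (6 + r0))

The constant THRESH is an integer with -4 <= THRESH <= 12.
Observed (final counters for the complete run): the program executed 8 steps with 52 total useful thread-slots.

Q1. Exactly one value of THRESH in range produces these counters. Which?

Answer: THRESH = -2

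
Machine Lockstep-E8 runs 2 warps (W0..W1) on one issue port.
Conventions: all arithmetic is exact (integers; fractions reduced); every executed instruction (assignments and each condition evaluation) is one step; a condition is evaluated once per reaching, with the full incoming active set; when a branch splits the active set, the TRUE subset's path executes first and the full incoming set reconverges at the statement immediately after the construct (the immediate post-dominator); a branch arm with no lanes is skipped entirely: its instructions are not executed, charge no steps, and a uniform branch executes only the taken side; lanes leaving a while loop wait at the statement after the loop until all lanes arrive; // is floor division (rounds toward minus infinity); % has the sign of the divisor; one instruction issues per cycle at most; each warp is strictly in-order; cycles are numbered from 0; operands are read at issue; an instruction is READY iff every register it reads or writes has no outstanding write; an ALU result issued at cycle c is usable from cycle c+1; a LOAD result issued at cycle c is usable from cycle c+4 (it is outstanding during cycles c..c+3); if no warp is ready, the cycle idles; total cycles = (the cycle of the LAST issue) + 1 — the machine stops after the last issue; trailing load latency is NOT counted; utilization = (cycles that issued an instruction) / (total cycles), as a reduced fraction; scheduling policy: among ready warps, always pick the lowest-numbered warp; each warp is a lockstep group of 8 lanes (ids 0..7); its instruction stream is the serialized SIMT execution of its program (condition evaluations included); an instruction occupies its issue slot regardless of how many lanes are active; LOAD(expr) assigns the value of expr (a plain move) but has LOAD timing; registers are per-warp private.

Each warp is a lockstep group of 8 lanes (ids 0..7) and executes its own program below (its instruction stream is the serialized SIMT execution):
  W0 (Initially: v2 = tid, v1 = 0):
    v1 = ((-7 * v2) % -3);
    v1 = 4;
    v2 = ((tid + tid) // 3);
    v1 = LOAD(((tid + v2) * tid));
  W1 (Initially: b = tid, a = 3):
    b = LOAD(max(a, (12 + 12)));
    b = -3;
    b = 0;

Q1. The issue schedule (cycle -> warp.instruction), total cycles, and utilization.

cycle 0: W0.I0
cycle 1: W0.I1
cycle 2: W0.I2
cycle 3: W0.I3
cycle 4: W1.I0
cycle 5: idle
cycle 6: idle
cycle 7: idle
cycle 8: W1.I1
cycle 9: W1.I2

Answer: 10 cycles, utilization 7/10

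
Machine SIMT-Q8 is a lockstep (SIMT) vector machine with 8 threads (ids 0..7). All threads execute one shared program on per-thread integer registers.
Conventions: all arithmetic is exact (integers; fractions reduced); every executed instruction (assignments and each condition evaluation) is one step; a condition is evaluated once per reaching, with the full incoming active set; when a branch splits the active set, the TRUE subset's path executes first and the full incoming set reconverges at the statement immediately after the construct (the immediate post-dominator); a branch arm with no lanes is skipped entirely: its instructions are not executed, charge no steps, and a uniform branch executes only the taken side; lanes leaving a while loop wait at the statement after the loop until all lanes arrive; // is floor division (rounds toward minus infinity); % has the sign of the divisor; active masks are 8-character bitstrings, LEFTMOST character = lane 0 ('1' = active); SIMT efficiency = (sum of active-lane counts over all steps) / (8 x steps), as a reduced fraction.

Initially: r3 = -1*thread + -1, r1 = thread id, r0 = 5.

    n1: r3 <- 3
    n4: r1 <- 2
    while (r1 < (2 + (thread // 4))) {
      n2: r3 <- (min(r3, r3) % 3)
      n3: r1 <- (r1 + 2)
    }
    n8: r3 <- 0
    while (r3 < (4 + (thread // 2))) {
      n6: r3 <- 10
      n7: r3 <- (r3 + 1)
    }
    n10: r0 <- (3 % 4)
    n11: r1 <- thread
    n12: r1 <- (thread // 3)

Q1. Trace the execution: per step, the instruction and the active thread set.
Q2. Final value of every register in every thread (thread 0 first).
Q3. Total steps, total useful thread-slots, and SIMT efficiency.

step 0: r3 <- 3                      11111111
step 1: r1 <- 2                      11111111
step 2: eval (r1 < (2 + (thread // 4))) 11111111
step 3: r3 <- (min(r3, r3) % 3)      00001111
step 4: r1 <- (r1 + 2)               00001111
step 5: eval (r1 < (2 + (thread // 4))) 00001111
step 6: r3 <- 0                      11111111
step 7: eval (r3 < (4 + (thread // 2))) 11111111
step 8: r3 <- 10                     11111111
step 9: r3 <- (r3 + 1)               11111111
step 10: eval (r3 < (4 + (thread // 2))) 11111111
step 11: r0 <- (3 % 4)                11111111
step 12: r1 <- thread                 11111111
step 13: r1 <- (thread // 3)          11111111

Answer: 14 steps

r3: 11,11,11,11,11,11,11,11
r1: 0,0,0,1,1,1,2,2
r0: 3,3,3,3,3,3,3,3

steps = 14; useful = 100; efficiency = 100/112 = 25/28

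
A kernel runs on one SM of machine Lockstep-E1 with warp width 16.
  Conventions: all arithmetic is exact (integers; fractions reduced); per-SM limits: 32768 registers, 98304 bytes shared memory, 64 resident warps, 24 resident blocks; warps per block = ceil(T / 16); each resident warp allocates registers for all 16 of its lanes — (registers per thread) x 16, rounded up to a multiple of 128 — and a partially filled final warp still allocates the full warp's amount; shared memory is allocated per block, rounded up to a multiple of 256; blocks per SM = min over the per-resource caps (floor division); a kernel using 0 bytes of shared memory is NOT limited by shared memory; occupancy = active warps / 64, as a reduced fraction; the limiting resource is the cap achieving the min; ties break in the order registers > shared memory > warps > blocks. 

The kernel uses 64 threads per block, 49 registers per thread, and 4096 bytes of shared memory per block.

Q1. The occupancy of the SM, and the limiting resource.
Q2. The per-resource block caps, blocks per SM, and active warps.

Answer: occupancy 9/16, limited by registers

registers: 9 blocks
shared memory: 24 blocks
warps: 16 blocks
blocks: 24 blocks

Answer: 9 blocks, 36 active warps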